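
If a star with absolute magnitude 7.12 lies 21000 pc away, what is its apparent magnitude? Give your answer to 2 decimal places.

m = M + 5 log₁₀ d − 5 = 7.12 + 5·4.3222 − 5 = 23.731

m ≈ 23.73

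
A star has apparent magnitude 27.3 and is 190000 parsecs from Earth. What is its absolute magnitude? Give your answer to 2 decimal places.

M ≈ 5.91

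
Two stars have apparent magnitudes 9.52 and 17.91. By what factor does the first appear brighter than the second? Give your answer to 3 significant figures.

Magnitude difference = -8.39
Flux ratio = 10^(−0.4 Δm) = 10^(−0.4 × -8.39) = 10^3.356 = 2270

2270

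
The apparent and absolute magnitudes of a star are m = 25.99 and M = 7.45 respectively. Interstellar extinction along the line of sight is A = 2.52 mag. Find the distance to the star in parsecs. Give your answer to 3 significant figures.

m − M = 5 log₁₀(d/10 pc) + A  ⇒  25.99 − (7.45) − 2.52 = 5 log₁₀(d/10)
16.020 = 5 log₁₀(d/10)
log₁₀ d = (m − M − A)/5 + 1 = 4.2040
d = 10^4.2040 = 16000 pc

d ≈ 16000 pc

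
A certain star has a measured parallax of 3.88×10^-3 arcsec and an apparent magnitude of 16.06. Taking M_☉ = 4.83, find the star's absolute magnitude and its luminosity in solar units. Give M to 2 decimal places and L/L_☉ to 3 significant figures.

M ≈ 9.00; L/L_☉ ≈ 0.0214

d = 1/p = 1/3.88×10^-3″ = 257.7 pc
M = m − 5 log₁₀ d + 5 = 16.06 − 5·2.4112 + 5 = 9.004
M − M_☉ = 9.004 − 4.83 = 4.174
L/L_☉ = 10^(−0.4 × 4.174) = 0.02140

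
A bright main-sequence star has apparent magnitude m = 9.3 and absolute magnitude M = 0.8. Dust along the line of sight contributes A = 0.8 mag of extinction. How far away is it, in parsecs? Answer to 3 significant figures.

d ≈ 347 pc

m − M = 5 log₁₀(d/10 pc) + A  ⇒  9.3 − (0.8) − 0.8 = 5 log₁₀(d/10)
7.700 = 5 log₁₀(d/10)
log₁₀ d = (m − M − A)/5 + 1 = 2.5400
d = 10^2.5400 = 346.7 pc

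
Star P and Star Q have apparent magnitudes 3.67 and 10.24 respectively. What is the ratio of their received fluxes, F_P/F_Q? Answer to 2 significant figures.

F_P/F_Q ≈ 420

Magnitude difference = -6.57
Flux ratio = 10^(−0.4 Δm) = 10^(−0.4 × -6.57) = 10^2.628 = 424.6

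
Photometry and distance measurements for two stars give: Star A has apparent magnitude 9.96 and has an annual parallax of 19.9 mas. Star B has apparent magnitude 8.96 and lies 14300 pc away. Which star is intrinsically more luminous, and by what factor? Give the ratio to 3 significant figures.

Star A: p = 19.9 mas = 0.0199″ → d = 1/p = 50.25 pc
Star A: M = m − 5 log₁₀ d + 5 = 9.96 − 5·1.7011 + 5 = 6.454
Star B: M = m − 5 log₁₀ d + 5 = 8.96 − 5·4.1553 + 5 = -6.817
ΔM = M_A − M_B = 6.454 − (-6.817) = 13.271; smaller M is more luminous → Star B.
L ratio = 10^(0.4 |ΔM|) = 10^5.308 = 203400

Star B is more luminous, by a factor of 203000.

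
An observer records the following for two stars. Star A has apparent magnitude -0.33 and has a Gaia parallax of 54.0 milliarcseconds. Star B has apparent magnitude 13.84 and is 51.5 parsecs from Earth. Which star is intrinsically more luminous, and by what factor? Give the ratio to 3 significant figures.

Star A is more luminous, by a factor of 60200.

Star A: p = 54.0 mas = 0.0540″ → d = 1/p = 18.52 pc
Star A: M = m − 5 log₁₀ d + 5 = -0.33 − 5·1.2676 + 5 = -1.668
Star B: M = m − 5 log₁₀ d + 5 = 13.84 − 5·1.7118 + 5 = 10.281
ΔM = M_A − M_B = -1.668 − (10.281) = -11.949; smaller M is more luminous → Star A.
L ratio = 10^(0.4 |ΔM|) = 10^4.780 = 60200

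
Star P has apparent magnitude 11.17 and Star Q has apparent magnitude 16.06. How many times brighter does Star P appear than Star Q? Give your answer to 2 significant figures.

90

Δm = 11.17 − (16.06) = -4.89
Flux ratio = 10^(−0.4 Δm) = 10^(−0.4 × -4.89) = 10^1.956 = 90.36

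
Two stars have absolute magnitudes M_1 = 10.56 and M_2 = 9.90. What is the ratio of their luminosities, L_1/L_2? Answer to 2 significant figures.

ΔM = M_1 − M_2 = 0.66
L_1/L_2 = 10^(−0.4 ΔM) = 10^-0.264 = 0.5445

L_1/L_2 ≈ 0.54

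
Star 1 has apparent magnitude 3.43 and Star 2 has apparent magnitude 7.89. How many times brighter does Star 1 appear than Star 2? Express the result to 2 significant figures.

Δm = 3.43 − (7.89) = -4.46
Flux ratio = 10^(−0.4 Δm) = 10^(−0.4 × -4.46) = 10^1.784 = 60.81

61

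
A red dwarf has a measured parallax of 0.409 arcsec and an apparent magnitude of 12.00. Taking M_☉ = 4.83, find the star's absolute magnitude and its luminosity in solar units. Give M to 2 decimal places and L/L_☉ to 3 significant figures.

M ≈ 15.06; L/L_☉ ≈ 8.10×10^-5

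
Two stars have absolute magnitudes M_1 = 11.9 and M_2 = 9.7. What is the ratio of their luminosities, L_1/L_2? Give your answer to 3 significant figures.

ΔM = M_1 − M_2 = 2.2
L_1/L_2 = 10^(−0.4 ΔM) = 10^-0.880 = 0.1318

L_1/L_2 ≈ 0.132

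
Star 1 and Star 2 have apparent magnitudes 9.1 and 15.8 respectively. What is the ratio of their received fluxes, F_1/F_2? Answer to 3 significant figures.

F_1/F_2 ≈ 479

Δm = 9.1 − (15.8) = -6.7
Flux ratio = 10^(−0.4 Δm) = 10^(−0.4 × -6.7) = 10^2.680 = 478.6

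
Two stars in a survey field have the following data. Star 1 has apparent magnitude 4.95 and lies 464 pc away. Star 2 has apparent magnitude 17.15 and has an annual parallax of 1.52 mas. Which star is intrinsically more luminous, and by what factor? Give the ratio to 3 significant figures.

Star 1 is more luminous, by a factor of 37700.

Star 1: M = m − 5 log₁₀ d + 5 = 4.95 − 5·2.6665 + 5 = -3.383
Star 2: p = 1.52 mas = 1.52×10^-3″ → d = 1/p = 657.9 pc
Star 2: M = m − 5 log₁₀ d + 5 = 17.15 − 5·2.8182 + 5 = 8.059
ΔM = M_1 − M_2 = -3.383 − (8.059) = -11.442; smaller M is more luminous → Star 1.
L ratio = 10^(0.4 |ΔM|) = 10^4.577 = 37730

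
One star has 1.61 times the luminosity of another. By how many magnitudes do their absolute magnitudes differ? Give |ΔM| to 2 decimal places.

|ΔM| ≈ 0.52

Pogson: ΔM = −2.5 log₁₀(ratio) = −2.5 log₁₀(1.61) = −2.5 × 0.2068 = -0.517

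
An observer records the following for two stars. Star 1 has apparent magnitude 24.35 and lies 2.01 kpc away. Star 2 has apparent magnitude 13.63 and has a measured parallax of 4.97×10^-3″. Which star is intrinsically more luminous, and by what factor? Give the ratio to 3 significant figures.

Star 2 is more luminous, by a factor of 194.

Star 1: d = 2.01 kpc = 2010 pc
Star 1: M = m − 5 log₁₀ d + 5 = 24.35 − 5·3.3032 + 5 = 12.834
Star 2: d = 1/p = 1/4.97×10^-3″ = 201.2 pc
Star 2: M = m − 5 log₁₀ d + 5 = 13.63 − 5·2.3036 + 5 = 7.112
ΔM = M_1 − M_2 = 12.834 − (7.112) = 5.722; smaller M is more luminous → Star 2.
L ratio = 10^(0.4 |ΔM|) = 10^2.289 = 194.5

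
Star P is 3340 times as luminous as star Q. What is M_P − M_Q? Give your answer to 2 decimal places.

M_P − M_Q ≈ -8.81

Pogson: ΔM = −2.5 log₁₀(ratio) = −2.5 log₁₀(3340) = −2.5 × 3.5237 = -8.809
Star P is brighter, so it has the smaller magnitude: the difference is negative.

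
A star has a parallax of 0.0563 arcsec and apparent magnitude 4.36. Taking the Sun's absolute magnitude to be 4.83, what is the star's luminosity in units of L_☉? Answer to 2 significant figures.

d = 1/p = 1/0.0563″ = 17.76 pc
M = m − 5 log₁₀ d + 5 = 4.36 − 5·1.2495 + 5 = 3.113
M − M_☉ = 3.113 − 4.83 = -1.717
L/L_☉ = 10^(−0.4 × -1.717) = 4.864

L/L_☉ ≈ 4.9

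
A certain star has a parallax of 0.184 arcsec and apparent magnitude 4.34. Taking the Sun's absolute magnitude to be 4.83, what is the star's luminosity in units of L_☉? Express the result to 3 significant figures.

L/L_☉ ≈ 0.464

d = 1/p = 1/0.184″ = 5.435 pc
M = m − 5 log₁₀ d + 5 = 4.34 − 5·0.7352 + 5 = 5.664
M − M_☉ = 5.664 − 4.83 = 0.834
L/L_☉ = 10^(−0.4 × 0.834) = 0.4638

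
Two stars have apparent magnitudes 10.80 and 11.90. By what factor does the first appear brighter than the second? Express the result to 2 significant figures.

2.8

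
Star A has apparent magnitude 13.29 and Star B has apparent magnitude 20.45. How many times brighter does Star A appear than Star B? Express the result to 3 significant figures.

Magnitude difference = -7.16
Flux ratio = 10^(−0.4 Δm) = 10^(−0.4 × -7.16) = 10^2.864 = 731.1

731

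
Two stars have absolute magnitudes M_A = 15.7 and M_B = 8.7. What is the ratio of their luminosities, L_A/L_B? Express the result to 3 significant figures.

L_A/L_B ≈ 1.58×10^-3

ΔM = M_A − M_B = 7.0
L_A/L_B = 10^(−0.4 ΔM) = 10^-2.800 = 1.585×10^-3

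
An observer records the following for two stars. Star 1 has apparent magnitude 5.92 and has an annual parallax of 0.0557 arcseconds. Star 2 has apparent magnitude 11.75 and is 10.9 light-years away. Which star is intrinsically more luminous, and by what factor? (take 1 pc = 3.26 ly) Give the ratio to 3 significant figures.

Star 1 is more luminous, by a factor of 6190.

Star 1: d = 1/p = 1/0.0557″ = 17.95 pc
Star 1: M = m − 5 log₁₀ d + 5 = 5.92 − 5·1.2541 + 5 = 4.649
Star 2: d = 10.9 ly / 3.26 = 3.344 pc
Star 2: M = m − 5 log₁₀ d + 5 = 11.75 − 5·0.5242 + 5 = 14.129
ΔM = M_1 − M_2 = 4.649 − (14.129) = -9.480; smaller M is more luminous → Star 1.
L ratio = 10^(0.4 |ΔM|) = 10^3.792 = 6193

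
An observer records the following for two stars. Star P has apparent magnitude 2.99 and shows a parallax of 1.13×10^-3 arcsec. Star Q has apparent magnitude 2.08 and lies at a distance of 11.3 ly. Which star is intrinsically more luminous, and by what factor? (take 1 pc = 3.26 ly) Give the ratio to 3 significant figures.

Star P is more luminous, by a factor of 28200.

Star P: d = 1/p = 1/1.13×10^-3″ = 885.0 pc
Star P: M = m − 5 log₁₀ d + 5 = 2.99 − 5·2.9469 + 5 = -6.745
Star Q: d = 11.3 ly / 3.26 = 3.466 pc
Star Q: M = m − 5 log₁₀ d + 5 = 2.08 − 5·0.5399 + 5 = 4.381
ΔM = M_P − M_Q = -6.745 − (4.381) = -11.125; smaller M is more luminous → Star P.
L ratio = 10^(0.4 |ΔM|) = 10^4.450 = 28190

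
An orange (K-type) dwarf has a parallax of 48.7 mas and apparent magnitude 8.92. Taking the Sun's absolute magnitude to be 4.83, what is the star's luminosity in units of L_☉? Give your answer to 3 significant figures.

L/L_☉ ≈ 0.0975

d = 1/p = 1000/48.7 mas = 20.53 pc
M = m − 5 log₁₀ d + 5 = 8.92 − 5·1.3125 + 5 = 7.358
M − M_☉ = 7.358 − 4.83 = 2.528
L/L_☉ = 10^(−0.4 × 2.528) = 0.09749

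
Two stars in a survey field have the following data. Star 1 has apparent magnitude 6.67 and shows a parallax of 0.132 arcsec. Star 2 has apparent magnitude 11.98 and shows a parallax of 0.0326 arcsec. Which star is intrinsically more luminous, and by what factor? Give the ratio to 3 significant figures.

Star 1: d = 1/p = 1/0.132″ = 7.576 pc
Star 1: M = m − 5 log₁₀ d + 5 = 6.67 − 5·0.8794 + 5 = 7.273
Star 2: d = 1/p = 1/0.0326″ = 30.67 pc
Star 2: M = m − 5 log₁₀ d + 5 = 11.98 − 5·1.4868 + 5 = 9.546
ΔM = M_1 − M_2 = 7.273 − (9.546) = -2.273; smaller M is more luminous → Star 1.
L ratio = 10^(0.4 |ΔM|) = 10^0.909 = 8.115

Star 1 is more luminous, by a factor of 8.11.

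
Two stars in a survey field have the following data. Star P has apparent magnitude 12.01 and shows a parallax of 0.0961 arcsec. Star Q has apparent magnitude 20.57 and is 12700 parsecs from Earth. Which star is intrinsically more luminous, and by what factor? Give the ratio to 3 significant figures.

Star Q is more luminous, by a factor of 561.

Star P: d = 1/p = 1/0.0961″ = 10.41 pc
Star P: M = m − 5 log₁₀ d + 5 = 12.01 − 5·1.0173 + 5 = 11.924
Star Q: M = m − 5 log₁₀ d + 5 = 20.57 − 5·4.1038 + 5 = 5.051
ΔM = M_P − M_Q = 11.924 − (5.051) = 6.873; smaller M is more luminous → Star Q.
L ratio = 10^(0.4 |ΔM|) = 10^2.749 = 561.1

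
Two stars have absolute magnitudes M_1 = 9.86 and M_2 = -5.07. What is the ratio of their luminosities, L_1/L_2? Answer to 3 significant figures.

ΔM = M_1 − M_2 = 14.93
L_1/L_2 = 10^(−0.4 ΔM) = 10^-5.972 = 1.067×10^-6

L_1/L_2 ≈ 1.07×10^-6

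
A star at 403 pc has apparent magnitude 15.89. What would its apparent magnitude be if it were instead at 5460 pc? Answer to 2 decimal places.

m ≈ 21.55

Flux ∝ 1/d², so Δm = 5 log₁₀(d₂/d₁) = 5 log₁₀(5460/403) = 5.659
m₂ = m₁ + Δm = 15.89 + (5.659) = 21.549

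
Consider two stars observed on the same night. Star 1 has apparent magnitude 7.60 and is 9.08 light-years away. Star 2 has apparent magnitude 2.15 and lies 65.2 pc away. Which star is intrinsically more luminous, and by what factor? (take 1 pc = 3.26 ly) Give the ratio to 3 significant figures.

Star 2 is more luminous, by a factor of 82900.

Star 1: d = 9.08 ly / 3.26 = 2.785 pc
Star 1: M = m − 5 log₁₀ d + 5 = 7.60 − 5·0.4449 + 5 = 10.376
Star 2: M = m − 5 log₁₀ d + 5 = 2.15 − 5·1.8142 + 5 = -1.921
ΔM = M_1 − M_2 = 10.376 − (-1.921) = 12.297; smaller M is more luminous → Star 2.
L ratio = 10^(0.4 |ΔM|) = 10^4.919 = 82940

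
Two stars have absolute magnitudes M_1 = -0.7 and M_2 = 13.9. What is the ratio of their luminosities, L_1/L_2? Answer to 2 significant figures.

L_1/L_2 ≈ 690000

ΔM = M_1 − M_2 = -14.6
L_1/L_2 = 10^(−0.4 ΔM) = 10^5.840 = 691800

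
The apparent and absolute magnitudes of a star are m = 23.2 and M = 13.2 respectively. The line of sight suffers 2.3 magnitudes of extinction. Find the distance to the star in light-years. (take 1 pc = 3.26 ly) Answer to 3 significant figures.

d ≈ 1130 ly

m − M = 5 log₁₀(d/10 pc) + A  ⇒  23.2 − (13.2) − 2.3 = 5 log₁₀(d/10)
7.700 = 5 log₁₀(d/10)
log₁₀ d = (m − M − A)/5 + 1 = 2.5400
d = 10^2.5400 = 346.7 pc
= 1130 ly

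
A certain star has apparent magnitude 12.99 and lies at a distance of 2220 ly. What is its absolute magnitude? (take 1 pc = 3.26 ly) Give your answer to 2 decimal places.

M ≈ 3.82

d = 2220 ly / 3.26 = 681.0 pc
5 log₁₀(d/10 pc) = 5 log₁₀(681.0) − 5 = 9.166
M = m − 5 log₁₀(d/10) = 12.99 − 9.166 = 3.824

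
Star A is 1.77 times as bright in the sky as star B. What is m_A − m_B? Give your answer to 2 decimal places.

m_A − m_B ≈ -0.62

Pogson: Δm = −2.5 log₁₀(ratio) = −2.5 log₁₀(1.77) = −2.5 × 0.2480 = -0.620
Star A is brighter, so it has the smaller magnitude: the difference is negative.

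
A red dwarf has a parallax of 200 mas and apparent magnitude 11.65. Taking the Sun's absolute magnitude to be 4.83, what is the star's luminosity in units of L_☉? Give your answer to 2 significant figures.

d = 1/p = 1000/200 mas = 5.000 pc
M = m − 5 log₁₀ d + 5 = 11.65 − 5·0.6990 + 5 = 13.155
M − M_☉ = 13.155 − 4.83 = 8.325
L/L_☉ = 10^(−0.4 × 8.325) = 4.677×10^-4

L/L_☉ ≈ 4.7×10^-4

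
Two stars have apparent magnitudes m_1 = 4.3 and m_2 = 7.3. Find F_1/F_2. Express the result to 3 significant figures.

Magnitude difference = -3.0
Flux ratio = 10^(−0.4 Δm) = 10^(−0.4 × -3.0) = 10^1.200 = 15.85

F_1/F_2 ≈ 15.8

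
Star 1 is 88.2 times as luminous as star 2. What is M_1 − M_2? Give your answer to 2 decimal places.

Pogson: ΔM = −2.5 log₁₀(ratio) = −2.5 log₁₀(88.2) = −2.5 × 1.9455 = -4.864
Star 1 is brighter, so it has the smaller magnitude: the difference is negative.

M_1 − M_2 ≈ -4.86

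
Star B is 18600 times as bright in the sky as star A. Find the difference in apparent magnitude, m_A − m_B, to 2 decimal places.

m_A − m_B ≈ 10.67

Pogson: Δm = −2.5 log₁₀(ratio) = −2.5 log₁₀(18600) = −2.5 × 4.2695 = -10.674
Star B is brighter so has the smaller magnitude: m_A − m_B is positive.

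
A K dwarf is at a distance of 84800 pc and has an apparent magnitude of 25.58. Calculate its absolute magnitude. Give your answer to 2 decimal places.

M ≈ 5.94

5 log₁₀(d/10 pc) = 5 log₁₀(84800) − 5 = 19.642
M = m − 5 log₁₀(d/10) = 25.58 − 19.642 = 5.938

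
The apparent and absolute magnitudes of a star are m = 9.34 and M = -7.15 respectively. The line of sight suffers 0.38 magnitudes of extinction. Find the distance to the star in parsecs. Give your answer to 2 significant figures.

m − M = 5 log₁₀(d/10 pc) + A  ⇒  9.34 − (-7.15) − 0.38 = 5 log₁₀(d/10)
16.110 = 5 log₁₀(d/10)
log₁₀ d = (m − M − A)/5 + 1 = 4.2220
d = 10^4.2220 = 16670 pc

d ≈ 17000 pc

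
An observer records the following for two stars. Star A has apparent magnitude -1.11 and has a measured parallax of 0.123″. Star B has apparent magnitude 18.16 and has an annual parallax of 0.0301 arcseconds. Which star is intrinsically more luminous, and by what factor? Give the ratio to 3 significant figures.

Star A: d = 1/p = 1/0.123″ = 8.130 pc
Star A: M = m − 5 log₁₀ d + 5 = -1.11 − 5·0.9101 + 5 = -0.660
Star B: d = 1/p = 1/0.0301″ = 33.22 pc
Star B: M = m − 5 log₁₀ d + 5 = 18.16 − 5·1.5214 + 5 = 15.553
ΔM = M_A − M_B = -0.660 − (15.553) = -16.213; smaller M is more luminous → Star A.
L ratio = 10^(0.4 |ΔM|) = 10^6.485 = 3.057×10^6

Star A is more luminous, by a factor of 3.06×10^6.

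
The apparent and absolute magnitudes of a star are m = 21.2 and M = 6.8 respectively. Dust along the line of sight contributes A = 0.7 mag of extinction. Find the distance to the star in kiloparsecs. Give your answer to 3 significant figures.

d ≈ 5.50 kpc

m − M = 5 log₁₀(d/10 pc) + A  ⇒  21.2 − (6.8) − 0.7 = 5 log₁₀(d/10)
13.700 = 5 log₁₀(d/10)
log₁₀ d = (m − M − A)/5 + 1 = 3.7400
d = 10^3.7400 = 5495 pc
= 5.495 kpc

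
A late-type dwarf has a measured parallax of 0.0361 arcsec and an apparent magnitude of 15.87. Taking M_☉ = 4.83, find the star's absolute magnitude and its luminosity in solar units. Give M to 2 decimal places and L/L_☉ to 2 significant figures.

M ≈ 13.66; L/L_☉ ≈ 2.9×10^-4

d = 1/p = 1/0.0361″ = 27.70 pc
M = m − 5 log₁₀ d + 5 = 15.87 − 5·1.4425 + 5 = 13.658
M − M_☉ = 13.658 − 4.83 = 8.828
L/L_☉ = 10^(−0.4 × 8.828) = 2.944×10^-4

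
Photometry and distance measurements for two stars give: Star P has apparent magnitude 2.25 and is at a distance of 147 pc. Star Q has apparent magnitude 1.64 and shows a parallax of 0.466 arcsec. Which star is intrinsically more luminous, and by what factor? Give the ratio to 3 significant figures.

Star P: M = m − 5 log₁₀ d + 5 = 2.25 − 5·2.1673 + 5 = -3.587
Star Q: d = 1/p = 1/0.466″ = 2.146 pc
Star Q: M = m − 5 log₁₀ d + 5 = 1.64 − 5·0.3316 + 5 = 4.982
ΔM = M_P − M_Q = -3.587 − (4.982) = -8.569; smaller M is more luminous → Star P.
L ratio = 10^(0.4 |ΔM|) = 10^3.427 = 2676

Star P is more luminous, by a factor of 2680.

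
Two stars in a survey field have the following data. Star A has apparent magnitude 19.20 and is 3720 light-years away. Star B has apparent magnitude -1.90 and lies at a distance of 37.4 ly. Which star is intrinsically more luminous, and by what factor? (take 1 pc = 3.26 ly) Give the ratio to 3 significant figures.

Star A: d = 3720 ly / 3.26 = 1141 pc
Star A: M = m − 5 log₁₀ d + 5 = 19.20 − 5·3.0573 + 5 = 8.913
Star B: d = 37.4 ly / 3.26 = 11.47 pc
Star B: M = m − 5 log₁₀ d + 5 = -1.90 − 5·1.0597 + 5 = -2.198
ΔM = M_A − M_B = 8.913 − (-2.198) = 11.112; smaller M is more luminous → Star B.
L ratio = 10^(0.4 |ΔM|) = 10^4.445 = 27840

Star B is more luminous, by a factor of 27800.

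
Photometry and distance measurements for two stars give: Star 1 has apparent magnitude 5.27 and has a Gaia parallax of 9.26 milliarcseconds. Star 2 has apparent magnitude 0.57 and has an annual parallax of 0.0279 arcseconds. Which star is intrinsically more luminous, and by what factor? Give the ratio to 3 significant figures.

Star 2 is more luminous, by a factor of 8.36.

Star 1: p = 9.26 mas = 9.26×10^-3″ → d = 1/p = 108.0 pc
Star 1: M = m − 5 log₁₀ d + 5 = 5.27 − 5·2.0334 + 5 = 0.103
Star 2: d = 1/p = 1/0.0279″ = 35.84 pc
Star 2: M = m − 5 log₁₀ d + 5 = 0.57 − 5·1.5544 + 5 = -2.202
ΔM = M_1 − M_2 = 0.103 − (-2.202) = 2.305; smaller M is more luminous → Star 2.
L ratio = 10^(0.4 |ΔM|) = 10^0.922 = 8.356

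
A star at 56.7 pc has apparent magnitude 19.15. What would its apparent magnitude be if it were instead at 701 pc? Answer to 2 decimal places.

m ≈ 24.61

Flux ∝ 1/d², so Δm = 5 log₁₀(d₂/d₁) = 5 log₁₀(701/56.7) = 5.461
m₂ = m₁ + Δm = 19.15 + (5.461) = 24.611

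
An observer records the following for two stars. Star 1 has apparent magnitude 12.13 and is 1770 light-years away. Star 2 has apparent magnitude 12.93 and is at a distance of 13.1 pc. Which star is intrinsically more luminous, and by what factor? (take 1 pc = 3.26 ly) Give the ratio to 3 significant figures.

Star 1: d = 1770 ly / 3.26 = 542.9 pc
Star 1: M = m − 5 log₁₀ d + 5 = 12.13 − 5·2.7348 + 5 = 3.456
Star 2: M = m − 5 log₁₀ d + 5 = 12.93 − 5·1.1173 + 5 = 12.344
ΔM = M_1 − M_2 = 3.456 − (12.344) = -8.887; smaller M is more luminous → Star 1.
L ratio = 10^(0.4 |ΔM|) = 10^3.555 = 3589

Star 1 is more luminous, by a factor of 3590.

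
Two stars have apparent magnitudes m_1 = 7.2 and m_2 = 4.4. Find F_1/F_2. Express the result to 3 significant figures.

Magnitude difference = 2.8
Flux ratio = 10^(−0.4 Δm) = 10^(−0.4 × 2.8) = 10^-1.120 = 0.07586

F_1/F_2 ≈ 0.0759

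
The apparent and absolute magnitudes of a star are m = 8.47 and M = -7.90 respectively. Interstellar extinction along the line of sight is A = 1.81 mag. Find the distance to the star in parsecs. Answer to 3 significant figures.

d ≈ 8170 pc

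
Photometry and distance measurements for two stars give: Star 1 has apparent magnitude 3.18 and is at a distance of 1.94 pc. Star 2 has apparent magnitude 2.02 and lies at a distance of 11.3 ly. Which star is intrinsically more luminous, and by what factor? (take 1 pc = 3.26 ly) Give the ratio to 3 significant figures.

Star 2 is more luminous, by a factor of 9.29.

Star 1: M = m − 5 log₁₀ d + 5 = 3.18 − 5·0.2878 + 5 = 6.741
Star 2: d = 11.3 ly / 3.26 = 3.466 pc
Star 2: M = m − 5 log₁₀ d + 5 = 2.02 − 5·0.5399 + 5 = 4.321
ΔM = M_1 − M_2 = 6.741 − (4.321) = 2.420; smaller M is more luminous → Star 2.
L ratio = 10^(0.4 |ΔM|) = 10^0.968 = 9.292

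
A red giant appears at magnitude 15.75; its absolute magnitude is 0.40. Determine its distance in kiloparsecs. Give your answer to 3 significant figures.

μ = m − M = 15.350
m − M = 5 log₁₀ d − 5
log₁₀ d = (m − M)/5 + 1 = 4.0700
d = 10^4.0700 = 11750 pc
= 11.75 kpc

d ≈ 11.7 kpc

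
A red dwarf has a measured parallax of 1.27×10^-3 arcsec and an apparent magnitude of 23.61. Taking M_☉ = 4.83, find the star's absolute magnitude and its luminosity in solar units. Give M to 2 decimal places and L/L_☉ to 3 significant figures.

M ≈ 14.13; L/L_☉ ≈ 1.91×10^-4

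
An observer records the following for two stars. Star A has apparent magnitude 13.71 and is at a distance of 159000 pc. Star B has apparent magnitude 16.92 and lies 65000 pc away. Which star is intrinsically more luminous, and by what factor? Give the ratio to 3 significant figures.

Star A is more luminous, by a factor of 115.

Star A: M = m − 5 log₁₀ d + 5 = 13.71 − 5·5.2014 + 5 = -7.297
Star B: M = m − 5 log₁₀ d + 5 = 16.92 − 5·4.8129 + 5 = -2.145
ΔM = M_A − M_B = -7.297 − (-2.145) = -5.152; smaller M is more luminous → Star A.
L ratio = 10^(0.4 |ΔM|) = 10^2.061 = 115.1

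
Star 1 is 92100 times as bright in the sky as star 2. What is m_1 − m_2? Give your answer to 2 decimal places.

Pogson: Δm = −2.5 log₁₀(ratio) = −2.5 log₁₀(92100) = −2.5 × 4.9643 = -12.411
Star 1 is brighter, so it has the smaller magnitude: the difference is negative.

m_1 − m_2 ≈ -12.41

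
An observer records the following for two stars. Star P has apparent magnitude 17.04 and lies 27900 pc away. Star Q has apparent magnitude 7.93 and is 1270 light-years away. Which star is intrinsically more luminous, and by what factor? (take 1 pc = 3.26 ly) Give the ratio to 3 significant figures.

Star P: M = m − 5 log₁₀ d + 5 = 17.04 − 5·4.4456 + 5 = -0.188
Star Q: d = 1270 ly / 3.26 = 389.6 pc
Star Q: M = m − 5 log₁₀ d + 5 = 7.93 − 5·2.5906 + 5 = -0.023
ΔM = M_P − M_Q = -0.188 − (-0.023) = -0.165; smaller M is more luminous → Star P.
L ratio = 10^(0.4 |ΔM|) = 10^0.066 = 1.164

Star P is more luminous, by a factor of 1.16.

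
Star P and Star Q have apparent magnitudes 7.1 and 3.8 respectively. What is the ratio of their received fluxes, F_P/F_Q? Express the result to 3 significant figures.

F_P/F_Q ≈ 0.0479

Magnitude difference = 3.3
Flux ratio = 10^(−0.4 Δm) = 10^(−0.4 × 3.3) = 10^-1.320 = 0.04786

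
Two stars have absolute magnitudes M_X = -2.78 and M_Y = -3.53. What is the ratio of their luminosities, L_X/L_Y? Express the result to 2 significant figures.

L_X/L_Y ≈ 0.50

ΔM = M_X − M_Y = 0.75
L_X/L_Y = 10^(−0.4 ΔM) = 10^-0.300 = 0.5012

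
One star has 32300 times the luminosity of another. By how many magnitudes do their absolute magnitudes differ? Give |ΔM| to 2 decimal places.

Pogson: ΔM = −2.5 log₁₀(ratio) = −2.5 log₁₀(32300) = −2.5 × 4.5092 = -11.273

|ΔM| ≈ 11.27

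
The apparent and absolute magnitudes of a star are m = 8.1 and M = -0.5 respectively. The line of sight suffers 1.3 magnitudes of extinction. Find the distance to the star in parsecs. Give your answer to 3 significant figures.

d ≈ 288 pc

m − M = 5 log₁₀(d/10 pc) + A  ⇒  8.1 − (-0.5) − 1.3 = 5 log₁₀(d/10)
7.300 = 5 log₁₀(d/10)
log₁₀ d = (m − M − A)/5 + 1 = 2.4600
d = 10^2.4600 = 288.4 pc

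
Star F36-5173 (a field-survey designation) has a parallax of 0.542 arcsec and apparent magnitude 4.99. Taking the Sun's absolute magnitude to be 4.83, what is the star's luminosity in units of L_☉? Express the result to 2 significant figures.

L/L_☉ ≈ 0.029

d = 1/p = 1/0.542″ = 1.845 pc
M = m − 5 log₁₀ d + 5 = 4.99 − 5·0.2660 + 5 = 8.660
M − M_☉ = 8.660 − 4.83 = 3.830
L/L_☉ = 10^(−0.4 × 3.830) = 0.02938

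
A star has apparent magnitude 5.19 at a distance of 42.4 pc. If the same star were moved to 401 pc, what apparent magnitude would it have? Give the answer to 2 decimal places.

m ≈ 10.07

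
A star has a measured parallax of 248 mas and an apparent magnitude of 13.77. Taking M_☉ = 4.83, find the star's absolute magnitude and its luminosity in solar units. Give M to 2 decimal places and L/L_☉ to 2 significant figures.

M ≈ 15.74; L/L_☉ ≈ 4.3×10^-5

d = 1/p = 1000/248 mas = 4.032 pc
M = m − 5 log₁₀ d + 5 = 13.77 − 5·0.6055 + 5 = 15.742
M − M_☉ = 15.742 − 4.83 = 10.912
L/L_☉ = 10^(−0.4 × 10.912) = 4.316×10^-5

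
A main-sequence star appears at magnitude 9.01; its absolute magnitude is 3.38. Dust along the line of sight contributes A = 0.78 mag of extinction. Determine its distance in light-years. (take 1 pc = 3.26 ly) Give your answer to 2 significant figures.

d ≈ 300 ly

m − M = 5 log₁₀(d/10 pc) + A  ⇒  9.01 − (3.38) − 0.78 = 5 log₁₀(d/10)
4.850 = 5 log₁₀(d/10)
log₁₀ d = (m − M − A)/5 + 1 = 1.9700
d = 10^1.9700 = 93.33 pc
= 304.2 ly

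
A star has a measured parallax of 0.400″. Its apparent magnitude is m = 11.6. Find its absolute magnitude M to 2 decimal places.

d = 1/p = 1/0.400″ = 2.500 pc
5 log₁₀(d/10 pc) = 5 log₁₀(2.500) − 5 = -3.010
M = m − 5 log₁₀(d/10) = 11.6 + 3.010 = 14.610

M ≈ 14.61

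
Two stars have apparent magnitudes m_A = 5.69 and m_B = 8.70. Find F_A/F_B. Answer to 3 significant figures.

F_A/F_B ≈ 16.0

Δm = 5.69 − (8.70) = -3.01
Flux ratio = 10^(−0.4 Δm) = 10^(−0.4 × -3.01) = 10^1.204 = 16.00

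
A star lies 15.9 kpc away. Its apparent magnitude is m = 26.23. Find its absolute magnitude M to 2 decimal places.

d = 15.9 kpc = 15900 pc
5 log₁₀(d/10 pc) = 5 log₁₀(15900) − 5 = 16.007
M = m − 5 log₁₀(d/10) = 26.23 − 16.007 = 10.223

M ≈ 10.22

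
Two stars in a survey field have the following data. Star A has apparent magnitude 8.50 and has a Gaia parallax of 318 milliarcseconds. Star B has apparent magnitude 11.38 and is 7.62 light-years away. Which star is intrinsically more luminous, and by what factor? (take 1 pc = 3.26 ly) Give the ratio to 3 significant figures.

Star A: p = 318 mas = 0.318″ → d = 1/p = 3.145 pc
Star A: M = m − 5 log₁₀ d + 5 = 8.50 − 5·0.4976 + 5 = 11.012
Star B: d = 7.62 ly / 3.26 = 2.337 pc
Star B: M = m − 5 log₁₀ d + 5 = 11.38 − 5·0.3687 + 5 = 14.536
ΔM = M_A − M_B = 11.012 − (14.536) = -3.524; smaller M is more luminous → Star A.
L ratio = 10^(0.4 |ΔM|) = 10^1.410 = 25.68

Star A is more luminous, by a factor of 25.7.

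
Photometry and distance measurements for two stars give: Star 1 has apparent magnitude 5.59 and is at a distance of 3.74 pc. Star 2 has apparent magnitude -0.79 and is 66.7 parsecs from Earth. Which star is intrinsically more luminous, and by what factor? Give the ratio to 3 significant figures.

Star 1: M = m − 5 log₁₀ d + 5 = 5.59 − 5·0.5729 + 5 = 7.726
Star 2: M = m − 5 log₁₀ d + 5 = -0.79 − 5·1.8241 + 5 = -4.911
ΔM = M_1 − M_2 = 7.726 − (-4.911) = 12.636; smaller M is more luminous → Star 2.
L ratio = 10^(0.4 |ΔM|) = 10^5.055 = 113400

Star 2 is more luminous, by a factor of 113000.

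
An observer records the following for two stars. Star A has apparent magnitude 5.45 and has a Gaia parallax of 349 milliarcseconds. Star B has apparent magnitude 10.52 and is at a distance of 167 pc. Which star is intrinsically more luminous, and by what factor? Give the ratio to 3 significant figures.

Star B is more luminous, by a factor of 31.8.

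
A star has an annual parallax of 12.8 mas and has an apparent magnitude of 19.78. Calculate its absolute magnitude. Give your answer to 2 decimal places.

M ≈ 15.32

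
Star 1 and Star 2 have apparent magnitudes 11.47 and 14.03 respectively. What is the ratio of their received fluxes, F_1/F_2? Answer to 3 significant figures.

F_1/F_2 ≈ 10.6

Δm = 11.47 − (14.03) = -2.56
Flux ratio = 10^(−0.4 Δm) = 10^(−0.4 × -2.56) = 10^1.024 = 10.57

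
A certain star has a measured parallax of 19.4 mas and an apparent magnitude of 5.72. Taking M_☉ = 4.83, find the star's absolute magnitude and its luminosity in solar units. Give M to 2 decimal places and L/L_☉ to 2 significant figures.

d = 1/p = 1000/19.4 mas = 51.55 pc
M = m − 5 log₁₀ d + 5 = 5.72 − 5·1.7122 + 5 = 2.159
M − M_☉ = 2.159 − 4.83 = -2.671
L/L_☉ = 10^(−0.4 × -2.671) = 11.71

M ≈ 2.16; L/L_☉ ≈ 12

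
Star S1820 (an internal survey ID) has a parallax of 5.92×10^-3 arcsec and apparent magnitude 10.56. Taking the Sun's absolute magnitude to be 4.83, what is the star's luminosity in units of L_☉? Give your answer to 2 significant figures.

d = 1/p = 1/5.92×10^-3″ = 168.9 pc
M = m − 5 log₁₀ d + 5 = 10.56 − 5·2.2277 + 5 = 4.422
M − M_☉ = 4.422 − 4.83 = -0.408
L/L_☉ = 10^(−0.4 × -0.408) = 1.457

L/L_☉ ≈ 1.5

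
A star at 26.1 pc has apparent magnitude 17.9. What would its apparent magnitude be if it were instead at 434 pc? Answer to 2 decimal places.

m ≈ 24.00

Flux ∝ 1/d², so Δm = 5 log₁₀(d₂/d₁) = 5 log₁₀(434/26.1) = 6.104
m₂ = m₁ + Δm = 17.9 + (6.104) = 24.004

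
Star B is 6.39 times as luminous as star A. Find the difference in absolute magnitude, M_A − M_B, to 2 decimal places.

M_A − M_B ≈ 2.01

Pogson: ΔM = −2.5 log₁₀(ratio) = −2.5 log₁₀(6.39) = −2.5 × 0.8055 = -2.014
Star B is brighter so has the smaller magnitude: M_A − M_B is positive.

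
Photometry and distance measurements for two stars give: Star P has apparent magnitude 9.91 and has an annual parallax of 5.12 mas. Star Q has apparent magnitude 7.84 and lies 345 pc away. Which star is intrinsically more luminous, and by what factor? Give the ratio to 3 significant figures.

Star Q is more luminous, by a factor of 21.0.

Star P: p = 5.12 mas = 5.12×10^-3″ → d = 1/p = 195.3 pc
Star P: M = m − 5 log₁₀ d + 5 = 9.91 − 5·2.2907 + 5 = 3.456
Star Q: M = m − 5 log₁₀ d + 5 = 7.84 − 5·2.5378 + 5 = 0.151
ΔM = M_P − M_Q = 3.456 − (0.151) = 3.305; smaller M is more luminous → Star Q.
L ratio = 10^(0.4 |ΔM|) = 10^1.322 = 21.00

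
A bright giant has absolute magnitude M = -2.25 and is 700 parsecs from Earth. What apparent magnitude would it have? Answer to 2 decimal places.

m = M + 5 log₁₀ d − 5 = -2.25 + 5·2.8451 − 5 = 6.975

m ≈ 6.98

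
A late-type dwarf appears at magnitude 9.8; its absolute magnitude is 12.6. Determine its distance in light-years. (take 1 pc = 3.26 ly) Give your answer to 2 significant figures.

d ≈ 9.0 ly

Distance modulus: m − M = 9.8 − (12.6) = -2.800
m − M = 5 log₁₀ d − 5
log₁₀ d = (m − M)/5 + 1 = 0.4400
d = 10^0.4400 = 2.754 pc
= 8.979 ly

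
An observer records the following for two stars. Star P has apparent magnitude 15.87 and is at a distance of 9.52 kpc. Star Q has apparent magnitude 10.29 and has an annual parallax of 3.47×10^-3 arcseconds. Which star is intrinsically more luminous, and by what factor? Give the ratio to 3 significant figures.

Star P: d = 9.52 kpc = 9520 pc
Star P: M = m − 5 log₁₀ d + 5 = 15.87 − 5·3.9786 + 5 = 0.977
Star Q: d = 1/p = 1/3.47×10^-3″ = 288.2 pc
Star Q: M = m − 5 log₁₀ d + 5 = 10.29 − 5·2.4597 + 5 = 2.992
ΔM = M_P − M_Q = 0.977 − (2.992) = -2.015; smaller M is more luminous → Star P.
L ratio = 10^(0.4 |ΔM|) = 10^0.806 = 6.396

Star P is more luminous, by a factor of 6.40.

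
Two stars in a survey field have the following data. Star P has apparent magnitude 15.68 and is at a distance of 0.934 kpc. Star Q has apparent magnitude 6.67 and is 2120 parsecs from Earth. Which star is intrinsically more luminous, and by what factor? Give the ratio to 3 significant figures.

Star Q is more luminous, by a factor of 20700.

Star P: d = 0.934 kpc = 934.0 pc
Star P: M = m − 5 log₁₀ d + 5 = 15.68 − 5·2.9703 + 5 = 5.828
Star Q: M = m − 5 log₁₀ d + 5 = 6.67 − 5·3.3263 + 5 = -4.962
ΔM = M_P − M_Q = 5.828 − (-4.962) = 10.790; smaller M is more luminous → Star Q.
L ratio = 10^(0.4 |ΔM|) = 10^4.316 = 20700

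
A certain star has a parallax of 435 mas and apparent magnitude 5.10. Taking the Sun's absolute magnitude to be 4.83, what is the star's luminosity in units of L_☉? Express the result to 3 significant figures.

L/L_☉ ≈ 0.0412

d = 1/p = 1000/435 mas = 2.299 pc
M = m − 5 log₁₀ d + 5 = 5.10 − 5·0.3615 + 5 = 8.292
M − M_☉ = 8.292 − 4.83 = 3.462
L/L_☉ = 10^(−0.4 × 3.462) = 0.04121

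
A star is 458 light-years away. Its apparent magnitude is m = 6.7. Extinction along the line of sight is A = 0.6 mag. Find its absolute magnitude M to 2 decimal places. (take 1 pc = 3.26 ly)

M ≈ 0.36

d = 458 ly / 3.26 = 140.5 pc
5 log₁₀(d/10 pc) = 5 log₁₀(140.5) − 5 = 5.738
M = m − 5 log₁₀(d/10) − A = 6.7 − 5.738 − 0.6 = 0.362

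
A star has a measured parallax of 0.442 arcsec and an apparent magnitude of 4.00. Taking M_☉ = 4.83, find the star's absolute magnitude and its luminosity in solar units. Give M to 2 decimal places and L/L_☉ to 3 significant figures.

M ≈ 7.23; L/L_☉ ≈ 0.110

d = 1/p = 1/0.442″ = 2.262 pc
M = m − 5 log₁₀ d + 5 = 4.00 − 5·0.3546 + 5 = 7.227
M − M_☉ = 7.227 − 4.83 = 2.397
L/L_☉ = 10^(−0.4 × 2.397) = 0.1099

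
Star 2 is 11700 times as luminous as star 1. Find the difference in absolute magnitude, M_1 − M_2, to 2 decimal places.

Pogson: ΔM = −2.5 log₁₀(ratio) = −2.5 log₁₀(11700) = −2.5 × 4.0682 = -10.170
Star 2 is brighter so has the smaller magnitude: M_1 − M_2 is positive.

M_1 − M_2 ≈ 10.17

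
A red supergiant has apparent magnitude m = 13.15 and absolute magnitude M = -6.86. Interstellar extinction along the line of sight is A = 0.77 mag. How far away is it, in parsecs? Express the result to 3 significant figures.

m − M = 5 log₁₀(d/10 pc) + A  ⇒  13.15 − (-6.86) − 0.77 = 5 log₁₀(d/10)
19.240 = 5 log₁₀(d/10)
log₁₀ d = (m − M − A)/5 + 1 = 4.8480
d = 10^4.8480 = 70470 pc

d ≈ 70500 pc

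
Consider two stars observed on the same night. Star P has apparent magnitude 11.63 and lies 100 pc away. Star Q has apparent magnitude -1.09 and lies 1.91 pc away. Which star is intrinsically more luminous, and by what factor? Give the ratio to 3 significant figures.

Star P: M = m − 5 log₁₀ d + 5 = 11.63 − 5·2.0000 + 5 = 6.630
Star Q: M = m − 5 log₁₀ d + 5 = -1.09 − 5·0.2810 + 5 = 2.505
ΔM = M_P − M_Q = 6.630 − (2.505) = 4.125; smaller M is more luminous → Star Q.
L ratio = 10^(0.4 |ΔM|) = 10^1.650 = 44.68

Star Q is more luminous, by a factor of 44.7.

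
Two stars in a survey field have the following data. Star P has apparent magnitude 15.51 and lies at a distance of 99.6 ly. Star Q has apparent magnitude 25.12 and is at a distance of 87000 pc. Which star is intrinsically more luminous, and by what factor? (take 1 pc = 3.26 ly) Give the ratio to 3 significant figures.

Star P: d = 99.6 ly / 3.26 = 30.55 pc
Star P: M = m − 5 log₁₀ d + 5 = 15.51 − 5·1.4850 + 5 = 13.085
Star Q: M = m − 5 log₁₀ d + 5 = 25.12 − 5·4.9395 + 5 = 5.422
ΔM = M_P − M_Q = 13.085 − (5.422) = 7.662; smaller M is more luminous → Star Q.
L ratio = 10^(0.4 |ΔM|) = 10^3.065 = 1161

Star Q is more luminous, by a factor of 1160.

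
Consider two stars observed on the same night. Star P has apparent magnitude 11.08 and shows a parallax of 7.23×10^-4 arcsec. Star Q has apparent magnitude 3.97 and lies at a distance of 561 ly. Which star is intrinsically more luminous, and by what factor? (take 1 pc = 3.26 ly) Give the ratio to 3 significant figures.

Star Q is more luminous, by a factor of 10.8.

Star P: d = 1/p = 1/7.23×10^-4″ = 1383 pc
Star P: M = m − 5 log₁₀ d + 5 = 11.08 − 5·3.1409 + 5 = 0.376
Star Q: d = 561 ly / 3.26 = 172.1 pc
Star Q: M = m − 5 log₁₀ d + 5 = 3.97 − 5·2.2357 + 5 = -2.209
ΔM = M_P − M_Q = 0.376 − (-2.209) = 2.584; smaller M is more luminous → Star Q.
L ratio = 10^(0.4 |ΔM|) = 10^1.034 = 10.81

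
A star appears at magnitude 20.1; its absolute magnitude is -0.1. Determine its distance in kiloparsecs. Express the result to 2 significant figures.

μ = m − M = 20.200
m − M = 5 log₁₀ d − 5
log₁₀ d = (m − M)/5 + 1 = 5.0400
d = 10^5.0400 = 109600 pc
= 109.6 kpc

d ≈ 110 kpc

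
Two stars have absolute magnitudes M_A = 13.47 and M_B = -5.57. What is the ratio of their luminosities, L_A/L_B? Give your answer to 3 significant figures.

ΔM = M_A − M_B = 19.04
L_A/L_B = 10^(−0.4 ΔM) = 10^-7.616 = 2.421×10^-8

L_A/L_B ≈ 2.42×10^-8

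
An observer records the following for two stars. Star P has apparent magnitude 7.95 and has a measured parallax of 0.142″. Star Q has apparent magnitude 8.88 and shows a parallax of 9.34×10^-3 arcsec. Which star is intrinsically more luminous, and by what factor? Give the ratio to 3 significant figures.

Star Q is more luminous, by a factor of 98.1.

Star P: d = 1/p = 1/0.142″ = 7.042 pc
Star P: M = m − 5 log₁₀ d + 5 = 7.95 − 5·0.8477 + 5 = 8.711
Star Q: d = 1/p = 1/9.34×10^-3″ = 107.1 pc
Star Q: M = m − 5 log₁₀ d + 5 = 8.88 − 5·2.0297 + 5 = 3.732
ΔM = M_P − M_Q = 8.711 − (3.732) = 4.980; smaller M is more luminous → Star Q.
L ratio = 10^(0.4 |ΔM|) = 10^1.992 = 98.15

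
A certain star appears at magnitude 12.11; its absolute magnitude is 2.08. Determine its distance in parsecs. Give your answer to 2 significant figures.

d ≈ 1000 pc

Distance modulus: m − M = 12.11 − (2.08) = 10.030
m − M = 5 log₁₀ d − 5
log₁₀ d = (m − M)/5 + 1 = 3.0060
d = 10^3.0060 = 1014 pc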